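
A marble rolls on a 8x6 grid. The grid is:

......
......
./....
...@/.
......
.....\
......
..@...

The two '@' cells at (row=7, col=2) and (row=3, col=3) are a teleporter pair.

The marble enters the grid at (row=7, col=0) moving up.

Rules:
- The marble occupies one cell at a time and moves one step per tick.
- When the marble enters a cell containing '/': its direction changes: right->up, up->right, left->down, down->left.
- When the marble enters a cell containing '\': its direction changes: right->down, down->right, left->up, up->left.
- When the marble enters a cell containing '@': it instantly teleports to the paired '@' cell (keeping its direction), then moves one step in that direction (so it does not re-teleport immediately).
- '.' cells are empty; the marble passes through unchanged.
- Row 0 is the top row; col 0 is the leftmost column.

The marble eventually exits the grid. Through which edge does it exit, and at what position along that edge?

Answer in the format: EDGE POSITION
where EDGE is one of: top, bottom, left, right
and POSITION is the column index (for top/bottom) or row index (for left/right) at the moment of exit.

Answer: top 0

Derivation:
Step 1: enter (7,0), '.' pass, move up to (6,0)
Step 2: enter (6,0), '.' pass, move up to (5,0)
Step 3: enter (5,0), '.' pass, move up to (4,0)
Step 4: enter (4,0), '.' pass, move up to (3,0)
Step 5: enter (3,0), '.' pass, move up to (2,0)
Step 6: enter (2,0), '.' pass, move up to (1,0)
Step 7: enter (1,0), '.' pass, move up to (0,0)
Step 8: enter (0,0), '.' pass, move up to (-1,0)
Step 9: at (-1,0) — EXIT via top edge, pos 0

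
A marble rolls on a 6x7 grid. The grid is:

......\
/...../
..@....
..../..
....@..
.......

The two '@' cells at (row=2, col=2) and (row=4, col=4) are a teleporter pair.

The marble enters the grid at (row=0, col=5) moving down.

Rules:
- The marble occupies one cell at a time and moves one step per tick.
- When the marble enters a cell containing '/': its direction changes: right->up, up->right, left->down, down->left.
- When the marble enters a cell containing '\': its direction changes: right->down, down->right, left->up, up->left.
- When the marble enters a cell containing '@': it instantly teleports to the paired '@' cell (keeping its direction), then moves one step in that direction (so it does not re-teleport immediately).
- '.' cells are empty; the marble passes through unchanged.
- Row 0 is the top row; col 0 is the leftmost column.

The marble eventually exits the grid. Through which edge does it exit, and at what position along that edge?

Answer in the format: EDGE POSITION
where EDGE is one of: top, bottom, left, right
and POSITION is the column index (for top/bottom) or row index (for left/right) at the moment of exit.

Answer: bottom 5

Derivation:
Step 1: enter (0,5), '.' pass, move down to (1,5)
Step 2: enter (1,5), '.' pass, move down to (2,5)
Step 3: enter (2,5), '.' pass, move down to (3,5)
Step 4: enter (3,5), '.' pass, move down to (4,5)
Step 5: enter (4,5), '.' pass, move down to (5,5)
Step 6: enter (5,5), '.' pass, move down to (6,5)
Step 7: at (6,5) — EXIT via bottom edge, pos 5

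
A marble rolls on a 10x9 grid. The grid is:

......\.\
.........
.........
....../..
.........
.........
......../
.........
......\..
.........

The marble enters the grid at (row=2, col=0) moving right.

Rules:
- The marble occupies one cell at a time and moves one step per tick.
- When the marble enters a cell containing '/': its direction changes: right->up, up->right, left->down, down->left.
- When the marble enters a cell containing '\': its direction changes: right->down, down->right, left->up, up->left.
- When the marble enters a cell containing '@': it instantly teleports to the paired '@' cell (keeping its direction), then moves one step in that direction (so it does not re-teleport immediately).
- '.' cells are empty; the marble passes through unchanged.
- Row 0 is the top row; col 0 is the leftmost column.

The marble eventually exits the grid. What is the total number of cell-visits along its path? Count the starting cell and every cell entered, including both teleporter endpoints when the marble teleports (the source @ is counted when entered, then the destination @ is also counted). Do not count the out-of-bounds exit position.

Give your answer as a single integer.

Step 1: enter (2,0), '.' pass, move right to (2,1)
Step 2: enter (2,1), '.' pass, move right to (2,2)
Step 3: enter (2,2), '.' pass, move right to (2,3)
Step 4: enter (2,3), '.' pass, move right to (2,4)
Step 5: enter (2,4), '.' pass, move right to (2,5)
Step 6: enter (2,5), '.' pass, move right to (2,6)
Step 7: enter (2,6), '.' pass, move right to (2,7)
Step 8: enter (2,7), '.' pass, move right to (2,8)
Step 9: enter (2,8), '.' pass, move right to (2,9)
Step 10: at (2,9) — EXIT via right edge, pos 2
Path length (cell visits): 9

Answer: 9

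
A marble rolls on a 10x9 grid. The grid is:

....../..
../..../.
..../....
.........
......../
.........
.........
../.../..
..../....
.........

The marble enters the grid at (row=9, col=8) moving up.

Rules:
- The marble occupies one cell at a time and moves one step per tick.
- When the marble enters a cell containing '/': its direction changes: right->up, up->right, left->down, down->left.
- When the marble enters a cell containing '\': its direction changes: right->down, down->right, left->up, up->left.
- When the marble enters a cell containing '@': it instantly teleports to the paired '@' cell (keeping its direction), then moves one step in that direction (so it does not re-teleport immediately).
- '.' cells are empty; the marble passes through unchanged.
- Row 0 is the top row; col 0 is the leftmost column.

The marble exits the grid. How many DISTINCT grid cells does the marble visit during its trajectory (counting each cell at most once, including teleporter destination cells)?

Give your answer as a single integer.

Answer: 6

Derivation:
Step 1: enter (9,8), '.' pass, move up to (8,8)
Step 2: enter (8,8), '.' pass, move up to (7,8)
Step 3: enter (7,8), '.' pass, move up to (6,8)
Step 4: enter (6,8), '.' pass, move up to (5,8)
Step 5: enter (5,8), '.' pass, move up to (4,8)
Step 6: enter (4,8), '/' deflects up->right, move right to (4,9)
Step 7: at (4,9) — EXIT via right edge, pos 4
Distinct cells visited: 6 (path length 6)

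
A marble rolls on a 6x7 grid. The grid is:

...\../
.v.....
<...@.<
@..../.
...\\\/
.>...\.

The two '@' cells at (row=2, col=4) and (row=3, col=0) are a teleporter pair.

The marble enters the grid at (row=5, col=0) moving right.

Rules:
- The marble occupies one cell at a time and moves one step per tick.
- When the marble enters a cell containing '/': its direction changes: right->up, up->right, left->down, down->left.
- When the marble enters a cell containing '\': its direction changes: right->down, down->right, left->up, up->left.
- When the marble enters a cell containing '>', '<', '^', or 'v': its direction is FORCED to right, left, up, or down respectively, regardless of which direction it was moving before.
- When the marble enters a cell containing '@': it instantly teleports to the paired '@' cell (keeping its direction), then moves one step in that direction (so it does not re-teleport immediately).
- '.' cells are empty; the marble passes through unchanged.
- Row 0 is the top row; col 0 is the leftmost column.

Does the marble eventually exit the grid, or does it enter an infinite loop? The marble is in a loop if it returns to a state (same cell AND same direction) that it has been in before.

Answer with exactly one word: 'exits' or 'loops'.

Answer: exits

Derivation:
Step 1: enter (5,0), '.' pass, move right to (5,1)
Step 2: enter (5,1), '>' forces right->right, move right to (5,2)
Step 3: enter (5,2), '.' pass, move right to (5,3)
Step 4: enter (5,3), '.' pass, move right to (5,4)
Step 5: enter (5,4), '.' pass, move right to (5,5)
Step 6: enter (5,5), '\' deflects right->down, move down to (6,5)
Step 7: at (6,5) — EXIT via bottom edge, pos 5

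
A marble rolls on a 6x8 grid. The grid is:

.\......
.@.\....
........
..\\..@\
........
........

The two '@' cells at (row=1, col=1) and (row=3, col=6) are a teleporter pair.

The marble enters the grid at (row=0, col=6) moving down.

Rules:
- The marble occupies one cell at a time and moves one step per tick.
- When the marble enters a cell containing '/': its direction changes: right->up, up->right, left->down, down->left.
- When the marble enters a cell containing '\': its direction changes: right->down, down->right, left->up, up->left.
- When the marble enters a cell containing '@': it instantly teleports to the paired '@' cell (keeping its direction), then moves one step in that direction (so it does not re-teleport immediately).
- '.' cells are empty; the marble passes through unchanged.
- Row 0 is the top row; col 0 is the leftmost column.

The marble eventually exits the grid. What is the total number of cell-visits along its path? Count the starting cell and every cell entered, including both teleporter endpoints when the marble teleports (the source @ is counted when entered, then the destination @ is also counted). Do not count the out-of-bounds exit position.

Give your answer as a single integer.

Step 1: enter (0,6), '.' pass, move down to (1,6)
Step 2: enter (1,6), '.' pass, move down to (2,6)
Step 3: enter (2,6), '.' pass, move down to (3,6)
Step 4: enter (3,6), '@' teleport (3,6)->(1,1), also enter (1,1), move down to (2,1)
Step 5: enter (2,1), '.' pass, move down to (3,1)
Step 6: enter (3,1), '.' pass, move down to (4,1)
Step 7: enter (4,1), '.' pass, move down to (5,1)
Step 8: enter (5,1), '.' pass, move down to (6,1)
Step 9: at (6,1) — EXIT via bottom edge, pos 1
Path length (cell visits): 9

Answer: 9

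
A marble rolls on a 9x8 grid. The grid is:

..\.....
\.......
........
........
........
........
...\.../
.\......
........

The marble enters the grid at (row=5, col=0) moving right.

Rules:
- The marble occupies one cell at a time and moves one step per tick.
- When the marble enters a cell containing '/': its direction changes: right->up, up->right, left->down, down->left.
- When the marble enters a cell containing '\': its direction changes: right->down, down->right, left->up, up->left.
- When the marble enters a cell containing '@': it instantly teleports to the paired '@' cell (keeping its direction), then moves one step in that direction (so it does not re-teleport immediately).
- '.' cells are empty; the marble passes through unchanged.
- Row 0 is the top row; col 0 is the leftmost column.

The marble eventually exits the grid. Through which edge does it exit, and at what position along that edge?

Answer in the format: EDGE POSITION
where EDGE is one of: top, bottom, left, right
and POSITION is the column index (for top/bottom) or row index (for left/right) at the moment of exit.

Step 1: enter (5,0), '.' pass, move right to (5,1)
Step 2: enter (5,1), '.' pass, move right to (5,2)
Step 3: enter (5,2), '.' pass, move right to (5,3)
Step 4: enter (5,3), '.' pass, move right to (5,4)
Step 5: enter (5,4), '.' pass, move right to (5,5)
Step 6: enter (5,5), '.' pass, move right to (5,6)
Step 7: enter (5,6), '.' pass, move right to (5,7)
Step 8: enter (5,7), '.' pass, move right to (5,8)
Step 9: at (5,8) — EXIT via right edge, pos 5

Answer: right 5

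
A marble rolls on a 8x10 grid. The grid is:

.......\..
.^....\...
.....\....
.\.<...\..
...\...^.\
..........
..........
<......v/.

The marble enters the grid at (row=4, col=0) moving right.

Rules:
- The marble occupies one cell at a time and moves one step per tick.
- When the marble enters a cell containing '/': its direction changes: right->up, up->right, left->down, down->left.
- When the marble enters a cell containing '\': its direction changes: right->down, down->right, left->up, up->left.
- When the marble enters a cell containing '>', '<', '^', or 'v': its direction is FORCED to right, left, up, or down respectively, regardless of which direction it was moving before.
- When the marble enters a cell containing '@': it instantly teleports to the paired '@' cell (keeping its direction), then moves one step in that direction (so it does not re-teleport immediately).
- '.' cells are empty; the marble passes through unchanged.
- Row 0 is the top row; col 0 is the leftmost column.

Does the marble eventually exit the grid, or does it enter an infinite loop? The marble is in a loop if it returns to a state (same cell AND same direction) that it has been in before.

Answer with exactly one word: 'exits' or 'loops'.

Answer: exits

Derivation:
Step 1: enter (4,0), '.' pass, move right to (4,1)
Step 2: enter (4,1), '.' pass, move right to (4,2)
Step 3: enter (4,2), '.' pass, move right to (4,3)
Step 4: enter (4,3), '\' deflects right->down, move down to (5,3)
Step 5: enter (5,3), '.' pass, move down to (6,3)
Step 6: enter (6,3), '.' pass, move down to (7,3)
Step 7: enter (7,3), '.' pass, move down to (8,3)
Step 8: at (8,3) — EXIT via bottom edge, pos 3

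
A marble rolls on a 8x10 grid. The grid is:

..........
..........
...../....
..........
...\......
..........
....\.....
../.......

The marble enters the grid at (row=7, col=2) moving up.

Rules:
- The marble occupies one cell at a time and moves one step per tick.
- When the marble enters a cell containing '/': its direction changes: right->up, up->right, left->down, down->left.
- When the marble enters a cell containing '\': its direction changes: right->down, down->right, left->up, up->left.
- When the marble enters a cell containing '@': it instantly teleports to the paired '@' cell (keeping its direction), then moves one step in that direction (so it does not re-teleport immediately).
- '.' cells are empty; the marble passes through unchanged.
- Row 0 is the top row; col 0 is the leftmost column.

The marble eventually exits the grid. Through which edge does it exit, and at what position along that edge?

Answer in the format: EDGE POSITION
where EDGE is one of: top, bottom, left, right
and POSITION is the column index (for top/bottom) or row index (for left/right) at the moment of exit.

Answer: right 7

Derivation:
Step 1: enter (7,2), '/' deflects up->right, move right to (7,3)
Step 2: enter (7,3), '.' pass, move right to (7,4)
Step 3: enter (7,4), '.' pass, move right to (7,5)
Step 4: enter (7,5), '.' pass, move right to (7,6)
Step 5: enter (7,6), '.' pass, move right to (7,7)
Step 6: enter (7,7), '.' pass, move right to (7,8)
Step 7: enter (7,8), '.' pass, move right to (7,9)
Step 8: enter (7,9), '.' pass, move right to (7,10)
Step 9: at (7,10) — EXIT via right edge, pos 7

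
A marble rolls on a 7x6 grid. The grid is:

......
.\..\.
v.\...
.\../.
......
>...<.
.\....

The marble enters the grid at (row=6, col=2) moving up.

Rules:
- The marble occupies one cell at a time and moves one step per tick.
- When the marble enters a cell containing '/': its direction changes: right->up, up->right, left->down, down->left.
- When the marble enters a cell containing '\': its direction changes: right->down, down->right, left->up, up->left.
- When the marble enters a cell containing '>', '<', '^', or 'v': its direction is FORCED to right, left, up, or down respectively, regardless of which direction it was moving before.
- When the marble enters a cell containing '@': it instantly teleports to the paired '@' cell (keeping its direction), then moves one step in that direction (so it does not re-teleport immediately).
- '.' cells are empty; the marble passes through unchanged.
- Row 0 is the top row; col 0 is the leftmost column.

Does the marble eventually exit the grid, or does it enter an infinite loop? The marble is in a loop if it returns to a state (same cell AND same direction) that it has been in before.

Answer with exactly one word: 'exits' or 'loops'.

Answer: loops

Derivation:
Step 1: enter (6,2), '.' pass, move up to (5,2)
Step 2: enter (5,2), '.' pass, move up to (4,2)
Step 3: enter (4,2), '.' pass, move up to (3,2)
Step 4: enter (3,2), '.' pass, move up to (2,2)
Step 5: enter (2,2), '\' deflects up->left, move left to (2,1)
Step 6: enter (2,1), '.' pass, move left to (2,0)
Step 7: enter (2,0), 'v' forces left->down, move down to (3,0)
Step 8: enter (3,0), '.' pass, move down to (4,0)
Step 9: enter (4,0), '.' pass, move down to (5,0)
Step 10: enter (5,0), '>' forces down->right, move right to (5,1)
Step 11: enter (5,1), '.' pass, move right to (5,2)
Step 12: enter (5,2), '.' pass, move right to (5,3)
Step 13: enter (5,3), '.' pass, move right to (5,4)
Step 14: enter (5,4), '<' forces right->left, move left to (5,3)
Step 15: enter (5,3), '.' pass, move left to (5,2)
Step 16: enter (5,2), '.' pass, move left to (5,1)
Step 17: enter (5,1), '.' pass, move left to (5,0)
Step 18: enter (5,0), '>' forces left->right, move right to (5,1)
Step 19: at (5,1) dir=right — LOOP DETECTED (seen before)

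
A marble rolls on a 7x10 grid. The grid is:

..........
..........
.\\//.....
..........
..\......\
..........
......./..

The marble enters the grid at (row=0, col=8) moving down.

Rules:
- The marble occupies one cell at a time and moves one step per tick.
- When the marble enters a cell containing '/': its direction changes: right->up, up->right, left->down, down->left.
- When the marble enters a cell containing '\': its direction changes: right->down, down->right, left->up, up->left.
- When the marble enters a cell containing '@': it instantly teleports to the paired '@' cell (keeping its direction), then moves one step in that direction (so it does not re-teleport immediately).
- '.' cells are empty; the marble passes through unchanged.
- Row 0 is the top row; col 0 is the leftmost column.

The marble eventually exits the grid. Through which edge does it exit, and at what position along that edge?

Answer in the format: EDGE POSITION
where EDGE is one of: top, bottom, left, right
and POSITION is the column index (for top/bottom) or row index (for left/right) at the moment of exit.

Step 1: enter (0,8), '.' pass, move down to (1,8)
Step 2: enter (1,8), '.' pass, move down to (2,8)
Step 3: enter (2,8), '.' pass, move down to (3,8)
Step 4: enter (3,8), '.' pass, move down to (4,8)
Step 5: enter (4,8), '.' pass, move down to (5,8)
Step 6: enter (5,8), '.' pass, move down to (6,8)
Step 7: enter (6,8), '.' pass, move down to (7,8)
Step 8: at (7,8) — EXIT via bottom edge, pos 8

Answer: bottom 8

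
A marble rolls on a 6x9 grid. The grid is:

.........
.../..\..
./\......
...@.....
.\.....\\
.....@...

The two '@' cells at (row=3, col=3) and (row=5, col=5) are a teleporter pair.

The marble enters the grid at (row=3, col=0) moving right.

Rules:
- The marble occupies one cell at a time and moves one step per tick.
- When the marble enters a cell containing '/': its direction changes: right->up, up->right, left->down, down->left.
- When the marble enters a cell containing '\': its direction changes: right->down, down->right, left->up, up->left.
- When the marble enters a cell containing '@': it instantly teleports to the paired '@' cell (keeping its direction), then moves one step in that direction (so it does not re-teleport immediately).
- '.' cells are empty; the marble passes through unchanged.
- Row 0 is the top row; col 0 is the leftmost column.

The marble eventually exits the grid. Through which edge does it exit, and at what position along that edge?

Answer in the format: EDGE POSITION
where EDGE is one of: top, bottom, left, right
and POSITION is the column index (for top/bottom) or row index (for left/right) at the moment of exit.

Answer: right 5

Derivation:
Step 1: enter (3,0), '.' pass, move right to (3,1)
Step 2: enter (3,1), '.' pass, move right to (3,2)
Step 3: enter (3,2), '.' pass, move right to (3,3)
Step 4: enter (3,3), '@' teleport (3,3)->(5,5), also enter (5,5), move right to (5,6)
Step 5: enter (5,6), '.' pass, move right to (5,7)
Step 6: enter (5,7), '.' pass, move right to (5,8)
Step 7: enter (5,8), '.' pass, move right to (5,9)
Step 8: at (5,9) — EXIT via right edge, pos 5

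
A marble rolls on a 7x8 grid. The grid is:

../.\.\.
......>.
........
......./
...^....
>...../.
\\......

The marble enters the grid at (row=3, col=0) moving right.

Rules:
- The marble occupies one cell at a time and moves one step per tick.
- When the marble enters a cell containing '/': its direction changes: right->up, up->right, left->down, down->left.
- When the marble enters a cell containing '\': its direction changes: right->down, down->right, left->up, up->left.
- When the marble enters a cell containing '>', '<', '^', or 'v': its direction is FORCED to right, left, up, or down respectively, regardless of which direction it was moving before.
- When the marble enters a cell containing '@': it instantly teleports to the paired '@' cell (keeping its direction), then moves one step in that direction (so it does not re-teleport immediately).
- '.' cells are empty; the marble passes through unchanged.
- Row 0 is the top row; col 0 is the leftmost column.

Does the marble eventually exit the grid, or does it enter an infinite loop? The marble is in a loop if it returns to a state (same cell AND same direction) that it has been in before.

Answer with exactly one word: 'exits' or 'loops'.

Answer: exits

Derivation:
Step 1: enter (3,0), '.' pass, move right to (3,1)
Step 2: enter (3,1), '.' pass, move right to (3,2)
Step 3: enter (3,2), '.' pass, move right to (3,3)
Step 4: enter (3,3), '.' pass, move right to (3,4)
Step 5: enter (3,4), '.' pass, move right to (3,5)
Step 6: enter (3,5), '.' pass, move right to (3,6)
Step 7: enter (3,6), '.' pass, move right to (3,7)
Step 8: enter (3,7), '/' deflects right->up, move up to (2,7)
Step 9: enter (2,7), '.' pass, move up to (1,7)
Step 10: enter (1,7), '.' pass, move up to (0,7)
Step 11: enter (0,7), '.' pass, move up to (-1,7)
Step 12: at (-1,7) — EXIT via top edge, pos 7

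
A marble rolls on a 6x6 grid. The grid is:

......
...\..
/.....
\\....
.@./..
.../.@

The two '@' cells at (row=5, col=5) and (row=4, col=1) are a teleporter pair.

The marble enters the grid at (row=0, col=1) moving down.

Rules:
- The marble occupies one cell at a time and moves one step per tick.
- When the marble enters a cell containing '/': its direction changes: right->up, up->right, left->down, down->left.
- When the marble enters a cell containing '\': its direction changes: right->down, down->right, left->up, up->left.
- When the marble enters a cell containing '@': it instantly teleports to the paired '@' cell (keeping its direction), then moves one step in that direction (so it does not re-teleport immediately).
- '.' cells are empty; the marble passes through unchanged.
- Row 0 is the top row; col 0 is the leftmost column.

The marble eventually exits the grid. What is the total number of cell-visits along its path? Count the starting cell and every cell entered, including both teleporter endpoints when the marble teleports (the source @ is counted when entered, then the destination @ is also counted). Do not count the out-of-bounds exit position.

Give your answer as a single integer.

Step 1: enter (0,1), '.' pass, move down to (1,1)
Step 2: enter (1,1), '.' pass, move down to (2,1)
Step 3: enter (2,1), '.' pass, move down to (3,1)
Step 4: enter (3,1), '\' deflects down->right, move right to (3,2)
Step 5: enter (3,2), '.' pass, move right to (3,3)
Step 6: enter (3,3), '.' pass, move right to (3,4)
Step 7: enter (3,4), '.' pass, move right to (3,5)
Step 8: enter (3,5), '.' pass, move right to (3,6)
Step 9: at (3,6) — EXIT via right edge, pos 3
Path length (cell visits): 8

Answer: 8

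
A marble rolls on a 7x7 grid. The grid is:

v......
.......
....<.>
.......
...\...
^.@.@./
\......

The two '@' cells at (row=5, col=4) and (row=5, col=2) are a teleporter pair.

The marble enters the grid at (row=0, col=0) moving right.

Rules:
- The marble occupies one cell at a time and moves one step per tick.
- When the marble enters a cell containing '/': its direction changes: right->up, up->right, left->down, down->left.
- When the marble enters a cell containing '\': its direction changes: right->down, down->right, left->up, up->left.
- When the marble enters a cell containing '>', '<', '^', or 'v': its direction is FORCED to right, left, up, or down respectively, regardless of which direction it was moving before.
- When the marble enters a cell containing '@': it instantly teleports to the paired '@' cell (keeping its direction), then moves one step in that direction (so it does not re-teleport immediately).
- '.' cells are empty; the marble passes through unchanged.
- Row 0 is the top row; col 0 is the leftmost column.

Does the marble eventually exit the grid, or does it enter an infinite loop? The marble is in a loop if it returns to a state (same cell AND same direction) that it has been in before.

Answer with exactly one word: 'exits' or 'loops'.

Step 1: enter (0,0), 'v' forces right->down, move down to (1,0)
Step 2: enter (1,0), '.' pass, move down to (2,0)
Step 3: enter (2,0), '.' pass, move down to (3,0)
Step 4: enter (3,0), '.' pass, move down to (4,0)
Step 5: enter (4,0), '.' pass, move down to (5,0)
Step 6: enter (5,0), '^' forces down->up, move up to (4,0)
Step 7: enter (4,0), '.' pass, move up to (3,0)
Step 8: enter (3,0), '.' pass, move up to (2,0)
Step 9: enter (2,0), '.' pass, move up to (1,0)
Step 10: enter (1,0), '.' pass, move up to (0,0)
Step 11: enter (0,0), 'v' forces up->down, move down to (1,0)
Step 12: at (1,0) dir=down — LOOP DETECTED (seen before)

Answer: loops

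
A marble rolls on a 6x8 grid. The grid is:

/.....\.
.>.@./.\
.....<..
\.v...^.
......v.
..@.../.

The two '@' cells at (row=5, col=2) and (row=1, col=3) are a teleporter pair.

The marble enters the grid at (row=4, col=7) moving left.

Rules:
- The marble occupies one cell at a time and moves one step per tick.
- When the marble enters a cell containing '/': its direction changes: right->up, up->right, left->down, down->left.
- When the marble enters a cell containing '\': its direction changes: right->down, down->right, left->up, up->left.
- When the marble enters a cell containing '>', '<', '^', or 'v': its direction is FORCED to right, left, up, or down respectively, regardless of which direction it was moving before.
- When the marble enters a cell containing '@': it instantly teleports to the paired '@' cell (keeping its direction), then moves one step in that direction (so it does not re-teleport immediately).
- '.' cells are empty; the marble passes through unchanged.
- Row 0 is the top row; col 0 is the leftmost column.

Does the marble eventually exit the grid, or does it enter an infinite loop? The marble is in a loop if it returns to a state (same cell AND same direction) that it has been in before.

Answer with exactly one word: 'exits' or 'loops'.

Answer: loops

Derivation:
Step 1: enter (4,7), '.' pass, move left to (4,6)
Step 2: enter (4,6), 'v' forces left->down, move down to (5,6)
Step 3: enter (5,6), '/' deflects down->left, move left to (5,5)
Step 4: enter (5,5), '.' pass, move left to (5,4)
Step 5: enter (5,4), '.' pass, move left to (5,3)
Step 6: enter (5,3), '.' pass, move left to (5,2)
Step 7: enter (5,2), '@' teleport (5,2)->(1,3), also enter (1,3), move left to (1,2)
Step 8: enter (1,2), '.' pass, move left to (1,1)
Step 9: enter (1,1), '>' forces left->right, move right to (1,2)
Step 10: enter (1,2), '.' pass, move right to (1,3)
Step 11: enter (1,3), '@' teleport (1,3)->(5,2), also enter (5,2), move right to (5,3)
Step 12: enter (5,3), '.' pass, move right to (5,4)
Step 13: enter (5,4), '.' pass, move right to (5,5)
Step 14: enter (5,5), '.' pass, move right to (5,6)
Step 15: enter (5,6), '/' deflects right->up, move up to (4,6)
Step 16: enter (4,6), 'v' forces up->down, move down to (5,6)
Step 17: at (5,6) dir=down — LOOP DETECTED (seen before)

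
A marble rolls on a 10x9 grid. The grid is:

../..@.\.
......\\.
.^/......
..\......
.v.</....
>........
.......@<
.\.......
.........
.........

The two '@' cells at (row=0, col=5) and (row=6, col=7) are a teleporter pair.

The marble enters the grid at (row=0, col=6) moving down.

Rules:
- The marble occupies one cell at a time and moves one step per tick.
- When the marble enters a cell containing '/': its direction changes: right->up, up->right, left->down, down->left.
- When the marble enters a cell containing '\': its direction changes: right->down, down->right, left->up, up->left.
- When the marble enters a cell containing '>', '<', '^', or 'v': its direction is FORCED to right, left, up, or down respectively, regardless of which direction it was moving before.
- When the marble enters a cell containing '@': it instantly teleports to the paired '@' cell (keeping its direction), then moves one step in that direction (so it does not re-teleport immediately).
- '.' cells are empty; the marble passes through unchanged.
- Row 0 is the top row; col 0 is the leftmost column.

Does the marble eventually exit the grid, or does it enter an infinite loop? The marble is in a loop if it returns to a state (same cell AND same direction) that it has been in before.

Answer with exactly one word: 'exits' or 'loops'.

Step 1: enter (0,6), '.' pass, move down to (1,6)
Step 2: enter (1,6), '\' deflects down->right, move right to (1,7)
Step 3: enter (1,7), '\' deflects right->down, move down to (2,7)
Step 4: enter (2,7), '.' pass, move down to (3,7)
Step 5: enter (3,7), '.' pass, move down to (4,7)
Step 6: enter (4,7), '.' pass, move down to (5,7)
Step 7: enter (5,7), '.' pass, move down to (6,7)
Step 8: enter (6,7), '@' teleport (6,7)->(0,5), also enter (0,5), move down to (1,5)
Step 9: enter (1,5), '.' pass, move down to (2,5)
Step 10: enter (2,5), '.' pass, move down to (3,5)
Step 11: enter (3,5), '.' pass, move down to (4,5)
Step 12: enter (4,5), '.' pass, move down to (5,5)
Step 13: enter (5,5), '.' pass, move down to (6,5)
Step 14: enter (6,5), '.' pass, move down to (7,5)
Step 15: enter (7,5), '.' pass, move down to (8,5)
Step 16: enter (8,5), '.' pass, move down to (9,5)
Step 17: enter (9,5), '.' pass, move down to (10,5)
Step 18: at (10,5) — EXIT via bottom edge, pos 5

Answer: exits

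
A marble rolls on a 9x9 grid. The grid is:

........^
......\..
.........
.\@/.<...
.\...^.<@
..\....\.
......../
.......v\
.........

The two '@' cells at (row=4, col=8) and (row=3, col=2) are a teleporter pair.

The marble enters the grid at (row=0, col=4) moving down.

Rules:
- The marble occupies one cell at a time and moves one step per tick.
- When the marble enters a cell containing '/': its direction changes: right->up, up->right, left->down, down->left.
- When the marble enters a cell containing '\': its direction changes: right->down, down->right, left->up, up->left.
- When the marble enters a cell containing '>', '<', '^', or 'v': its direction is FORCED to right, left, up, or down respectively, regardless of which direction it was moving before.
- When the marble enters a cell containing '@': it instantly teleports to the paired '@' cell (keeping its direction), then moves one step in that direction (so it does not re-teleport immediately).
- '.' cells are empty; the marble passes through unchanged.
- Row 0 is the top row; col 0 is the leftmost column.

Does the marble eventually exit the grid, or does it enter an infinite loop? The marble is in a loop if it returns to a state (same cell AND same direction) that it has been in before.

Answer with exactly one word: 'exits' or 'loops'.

Step 1: enter (0,4), '.' pass, move down to (1,4)
Step 2: enter (1,4), '.' pass, move down to (2,4)
Step 3: enter (2,4), '.' pass, move down to (3,4)
Step 4: enter (3,4), '.' pass, move down to (4,4)
Step 5: enter (4,4), '.' pass, move down to (5,4)
Step 6: enter (5,4), '.' pass, move down to (6,4)
Step 7: enter (6,4), '.' pass, move down to (7,4)
Step 8: enter (7,4), '.' pass, move down to (8,4)
Step 9: enter (8,4), '.' pass, move down to (9,4)
Step 10: at (9,4) — EXIT via bottom edge, pos 4

Answer: exits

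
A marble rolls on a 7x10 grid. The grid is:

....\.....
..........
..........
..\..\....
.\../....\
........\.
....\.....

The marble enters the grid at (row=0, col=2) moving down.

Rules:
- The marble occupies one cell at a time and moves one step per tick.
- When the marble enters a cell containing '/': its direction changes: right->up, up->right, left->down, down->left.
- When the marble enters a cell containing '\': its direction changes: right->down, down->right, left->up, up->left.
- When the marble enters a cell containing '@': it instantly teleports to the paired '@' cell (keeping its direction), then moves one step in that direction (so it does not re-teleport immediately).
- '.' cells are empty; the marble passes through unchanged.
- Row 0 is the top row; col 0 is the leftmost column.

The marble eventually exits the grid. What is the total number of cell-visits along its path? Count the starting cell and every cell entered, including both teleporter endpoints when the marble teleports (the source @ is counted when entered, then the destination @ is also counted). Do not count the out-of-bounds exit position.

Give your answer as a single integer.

Answer: 10

Derivation:
Step 1: enter (0,2), '.' pass, move down to (1,2)
Step 2: enter (1,2), '.' pass, move down to (2,2)
Step 3: enter (2,2), '.' pass, move down to (3,2)
Step 4: enter (3,2), '\' deflects down->right, move right to (3,3)
Step 5: enter (3,3), '.' pass, move right to (3,4)
Step 6: enter (3,4), '.' pass, move right to (3,5)
Step 7: enter (3,5), '\' deflects right->down, move down to (4,5)
Step 8: enter (4,5), '.' pass, move down to (5,5)
Step 9: enter (5,5), '.' pass, move down to (6,5)
Step 10: enter (6,5), '.' pass, move down to (7,5)
Step 11: at (7,5) — EXIT via bottom edge, pos 5
Path length (cell visits): 10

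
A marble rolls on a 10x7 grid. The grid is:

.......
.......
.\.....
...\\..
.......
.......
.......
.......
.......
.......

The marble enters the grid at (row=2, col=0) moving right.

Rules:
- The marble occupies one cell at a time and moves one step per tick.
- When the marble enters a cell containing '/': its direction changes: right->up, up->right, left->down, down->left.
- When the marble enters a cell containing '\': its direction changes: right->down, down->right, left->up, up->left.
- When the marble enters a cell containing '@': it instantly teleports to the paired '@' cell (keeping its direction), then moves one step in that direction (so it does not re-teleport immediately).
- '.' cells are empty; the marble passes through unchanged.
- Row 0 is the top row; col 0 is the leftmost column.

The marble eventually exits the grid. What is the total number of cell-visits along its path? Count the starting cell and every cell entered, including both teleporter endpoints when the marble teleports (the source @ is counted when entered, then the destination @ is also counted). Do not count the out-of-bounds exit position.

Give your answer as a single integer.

Step 1: enter (2,0), '.' pass, move right to (2,1)
Step 2: enter (2,1), '\' deflects right->down, move down to (3,1)
Step 3: enter (3,1), '.' pass, move down to (4,1)
Step 4: enter (4,1), '.' pass, move down to (5,1)
Step 5: enter (5,1), '.' pass, move down to (6,1)
Step 6: enter (6,1), '.' pass, move down to (7,1)
Step 7: enter (7,1), '.' pass, move down to (8,1)
Step 8: enter (8,1), '.' pass, move down to (9,1)
Step 9: enter (9,1), '.' pass, move down to (10,1)
Step 10: at (10,1) — EXIT via bottom edge, pos 1
Path length (cell visits): 9

Answer: 9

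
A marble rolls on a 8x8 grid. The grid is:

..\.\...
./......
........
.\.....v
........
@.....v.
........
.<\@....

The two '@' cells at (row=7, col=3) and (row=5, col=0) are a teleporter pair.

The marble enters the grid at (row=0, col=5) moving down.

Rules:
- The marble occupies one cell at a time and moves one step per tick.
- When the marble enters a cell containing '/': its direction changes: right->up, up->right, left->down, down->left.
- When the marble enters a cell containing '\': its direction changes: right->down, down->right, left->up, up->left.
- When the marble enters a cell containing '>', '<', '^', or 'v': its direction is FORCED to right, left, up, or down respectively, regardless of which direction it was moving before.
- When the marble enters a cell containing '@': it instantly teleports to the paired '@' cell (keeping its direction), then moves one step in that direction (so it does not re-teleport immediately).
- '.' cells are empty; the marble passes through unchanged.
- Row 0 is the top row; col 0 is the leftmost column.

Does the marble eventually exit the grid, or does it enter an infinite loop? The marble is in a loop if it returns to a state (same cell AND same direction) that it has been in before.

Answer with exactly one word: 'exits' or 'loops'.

Answer: exits

Derivation:
Step 1: enter (0,5), '.' pass, move down to (1,5)
Step 2: enter (1,5), '.' pass, move down to (2,5)
Step 3: enter (2,5), '.' pass, move down to (3,5)
Step 4: enter (3,5), '.' pass, move down to (4,5)
Step 5: enter (4,5), '.' pass, move down to (5,5)
Step 6: enter (5,5), '.' pass, move down to (6,5)
Step 7: enter (6,5), '.' pass, move down to (7,5)
Step 8: enter (7,5), '.' pass, move down to (8,5)
Step 9: at (8,5) — EXIT via bottom edge, pos 5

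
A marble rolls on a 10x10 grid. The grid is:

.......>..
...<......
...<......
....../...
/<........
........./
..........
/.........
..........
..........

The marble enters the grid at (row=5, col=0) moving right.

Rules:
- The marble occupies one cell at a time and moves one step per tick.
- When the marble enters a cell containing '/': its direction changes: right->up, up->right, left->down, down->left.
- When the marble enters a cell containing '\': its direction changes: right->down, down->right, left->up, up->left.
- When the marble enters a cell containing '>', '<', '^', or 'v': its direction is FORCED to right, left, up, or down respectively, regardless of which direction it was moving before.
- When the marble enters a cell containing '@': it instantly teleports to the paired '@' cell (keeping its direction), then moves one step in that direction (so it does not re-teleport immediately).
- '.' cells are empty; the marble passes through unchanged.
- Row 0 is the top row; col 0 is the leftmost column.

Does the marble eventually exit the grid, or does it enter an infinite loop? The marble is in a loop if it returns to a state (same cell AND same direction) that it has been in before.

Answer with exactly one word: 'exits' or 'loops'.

Step 1: enter (5,0), '.' pass, move right to (5,1)
Step 2: enter (5,1), '.' pass, move right to (5,2)
Step 3: enter (5,2), '.' pass, move right to (5,3)
Step 4: enter (5,3), '.' pass, move right to (5,4)
Step 5: enter (5,4), '.' pass, move right to (5,5)
Step 6: enter (5,5), '.' pass, move right to (5,6)
Step 7: enter (5,6), '.' pass, move right to (5,7)
Step 8: enter (5,7), '.' pass, move right to (5,8)
Step 9: enter (5,8), '.' pass, move right to (5,9)
Step 10: enter (5,9), '/' deflects right->up, move up to (4,9)
Step 11: enter (4,9), '.' pass, move up to (3,9)
Step 12: enter (3,9), '.' pass, move up to (2,9)
Step 13: enter (2,9), '.' pass, move up to (1,9)
Step 14: enter (1,9), '.' pass, move up to (0,9)
Step 15: enter (0,9), '.' pass, move up to (-1,9)
Step 16: at (-1,9) — EXIT via top edge, pos 9

Answer: exits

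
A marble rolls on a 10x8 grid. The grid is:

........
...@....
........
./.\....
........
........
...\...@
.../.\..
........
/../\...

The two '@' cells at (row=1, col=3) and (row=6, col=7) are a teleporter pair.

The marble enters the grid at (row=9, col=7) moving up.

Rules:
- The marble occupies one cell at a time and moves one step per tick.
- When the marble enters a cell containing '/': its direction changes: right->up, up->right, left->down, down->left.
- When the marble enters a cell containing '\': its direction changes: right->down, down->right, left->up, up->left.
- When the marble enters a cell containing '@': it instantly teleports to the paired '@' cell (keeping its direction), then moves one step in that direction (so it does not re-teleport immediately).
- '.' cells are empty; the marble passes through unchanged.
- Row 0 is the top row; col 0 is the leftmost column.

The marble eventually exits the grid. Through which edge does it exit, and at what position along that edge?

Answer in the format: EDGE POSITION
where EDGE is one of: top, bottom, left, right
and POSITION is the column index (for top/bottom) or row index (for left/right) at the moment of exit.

Answer: top 3

Derivation:
Step 1: enter (9,7), '.' pass, move up to (8,7)
Step 2: enter (8,7), '.' pass, move up to (7,7)
Step 3: enter (7,7), '.' pass, move up to (6,7)
Step 4: enter (6,7), '@' teleport (6,7)->(1,3), also enter (1,3), move up to (0,3)
Step 5: enter (0,3), '.' pass, move up to (-1,3)
Step 6: at (-1,3) — EXIT via top edge, pos 3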